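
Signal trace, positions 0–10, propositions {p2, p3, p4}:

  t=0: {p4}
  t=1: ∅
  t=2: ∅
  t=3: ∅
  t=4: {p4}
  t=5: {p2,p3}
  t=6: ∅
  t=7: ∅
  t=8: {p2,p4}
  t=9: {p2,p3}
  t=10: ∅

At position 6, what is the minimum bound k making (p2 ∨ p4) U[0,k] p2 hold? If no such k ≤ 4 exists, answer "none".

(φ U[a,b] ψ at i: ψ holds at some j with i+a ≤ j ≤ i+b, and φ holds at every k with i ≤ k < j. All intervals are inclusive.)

none

Need earliest j ≥ 6 with p2, and (p2 ∨ p4) at every k in [6,j-1].
  j=6: rhs fails.
  j=7: rhs fails.
  j=8: rhs holds but lhs fails at k=6.
  j=9: rhs holds but lhs fails at k=6.
  j=10: rhs fails.
No witness within the range → none.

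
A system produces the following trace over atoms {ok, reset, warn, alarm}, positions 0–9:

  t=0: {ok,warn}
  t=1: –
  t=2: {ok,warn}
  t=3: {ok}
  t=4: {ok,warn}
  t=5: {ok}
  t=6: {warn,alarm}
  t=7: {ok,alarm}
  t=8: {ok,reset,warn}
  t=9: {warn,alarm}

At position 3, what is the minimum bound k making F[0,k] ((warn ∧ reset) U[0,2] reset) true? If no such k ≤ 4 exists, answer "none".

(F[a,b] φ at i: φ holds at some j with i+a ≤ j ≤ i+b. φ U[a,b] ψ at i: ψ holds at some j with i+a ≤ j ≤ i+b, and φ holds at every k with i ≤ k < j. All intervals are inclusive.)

none

Scan j = 3,4,… for ((warn ∧ reset) U[0,2] reset):
  j=3: fails
  j=4: fails
  j=5: fails
  j=6: fails
  j=7: fails
No j in [3,7] satisfies it → none.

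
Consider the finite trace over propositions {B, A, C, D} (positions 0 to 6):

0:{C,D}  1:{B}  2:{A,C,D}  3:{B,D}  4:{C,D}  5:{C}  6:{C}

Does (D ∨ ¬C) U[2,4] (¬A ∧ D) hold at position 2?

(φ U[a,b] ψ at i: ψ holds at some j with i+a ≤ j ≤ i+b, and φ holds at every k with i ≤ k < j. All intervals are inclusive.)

Need some j in [4,6] with (¬A ∧ D), and (D ∨ ¬C) at every k in [2,j-1].
  j=4: (¬A ∧ D) holds; (D ∨ ¬C) holds at every k in [2,3] → satisfied.

Yes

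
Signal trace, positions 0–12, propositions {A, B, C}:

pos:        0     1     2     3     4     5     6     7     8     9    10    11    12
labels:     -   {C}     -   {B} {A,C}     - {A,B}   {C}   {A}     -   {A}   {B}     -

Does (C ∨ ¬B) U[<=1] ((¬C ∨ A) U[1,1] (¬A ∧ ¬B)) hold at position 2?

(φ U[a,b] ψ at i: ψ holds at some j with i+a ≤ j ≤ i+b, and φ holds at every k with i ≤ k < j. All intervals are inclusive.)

Does not hold

Need some j in [2,3] with ((¬C ∨ A) U[1,1] (¬A ∧ ¬B)), and (C ∨ ¬B) at every k in [2,j-1].
  j=2: ((¬C ∨ A) U[1,1] (¬A ∧ ¬B)) — fails.
  j=3: ((¬C ∨ A) U[1,1] (¬A ∧ ¬B)) — fails.
No j in the window works → until fails.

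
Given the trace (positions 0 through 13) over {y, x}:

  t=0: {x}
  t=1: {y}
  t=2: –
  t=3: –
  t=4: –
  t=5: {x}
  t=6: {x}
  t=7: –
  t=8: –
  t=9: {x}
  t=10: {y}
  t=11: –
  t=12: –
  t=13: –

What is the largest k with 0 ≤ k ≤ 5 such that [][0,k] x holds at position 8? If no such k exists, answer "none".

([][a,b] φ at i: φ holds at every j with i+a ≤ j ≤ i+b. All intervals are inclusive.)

x must hold from j=8 onward; find where it first fails.
  j=8: fails → no k works.

none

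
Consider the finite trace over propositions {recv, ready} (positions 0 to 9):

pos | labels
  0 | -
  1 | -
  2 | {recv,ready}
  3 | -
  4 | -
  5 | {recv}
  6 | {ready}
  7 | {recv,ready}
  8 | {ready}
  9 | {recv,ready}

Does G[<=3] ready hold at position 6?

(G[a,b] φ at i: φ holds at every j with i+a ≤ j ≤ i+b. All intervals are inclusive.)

True

Check ready at every j in [6,9]:
  j=6: true
  j=7: true
  j=8: true
  j=9: true
All positions satisfy it → formula holds.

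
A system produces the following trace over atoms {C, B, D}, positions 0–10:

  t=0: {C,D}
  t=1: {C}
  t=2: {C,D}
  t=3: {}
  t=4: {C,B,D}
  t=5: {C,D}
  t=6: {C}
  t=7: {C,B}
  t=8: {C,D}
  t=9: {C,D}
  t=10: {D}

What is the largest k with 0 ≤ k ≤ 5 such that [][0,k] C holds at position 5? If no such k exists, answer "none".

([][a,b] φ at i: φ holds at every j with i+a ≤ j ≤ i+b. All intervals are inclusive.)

C must hold from j=5 onward; find where it first fails.
  j=5: holds
  j=6: holds
  j=7: holds
  j=8: holds
  j=9: holds
  j=10: fails
Holds on [5,9], so largest k = 4.

4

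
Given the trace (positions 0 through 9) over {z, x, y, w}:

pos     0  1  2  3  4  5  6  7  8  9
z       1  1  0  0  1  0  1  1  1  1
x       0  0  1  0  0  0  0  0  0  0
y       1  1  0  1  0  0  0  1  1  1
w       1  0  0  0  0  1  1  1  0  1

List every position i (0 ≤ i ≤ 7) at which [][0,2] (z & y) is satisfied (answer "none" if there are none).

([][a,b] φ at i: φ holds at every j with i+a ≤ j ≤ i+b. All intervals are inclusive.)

7

Evaluate at each i in [0,7]:
  i=0: ✗ (fails at j=2)
  i=1: ✗ (fails at j=2)
  i=2: ✗ (fails at j=2)
  i=3: ✗ (fails at j=3)
  i=4: ✗ (fails at j=4)
  i=5: ✗ (fails at j=5)
  i=6: ✗ (fails at j=6)
  i=7: ✓ (all of [7,9])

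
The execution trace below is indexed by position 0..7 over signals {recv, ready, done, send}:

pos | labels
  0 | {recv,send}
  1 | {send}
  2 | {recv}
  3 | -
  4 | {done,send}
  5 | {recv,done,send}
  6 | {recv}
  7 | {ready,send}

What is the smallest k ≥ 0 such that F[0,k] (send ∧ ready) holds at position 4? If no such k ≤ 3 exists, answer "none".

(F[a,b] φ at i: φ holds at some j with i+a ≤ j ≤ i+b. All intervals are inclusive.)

3

Scan j = 4,5,… for (send ∧ ready):
  j=4: fails
  j=5: fails
  j=6: fails
  j=7: holds
First hit at j=7, so smallest k = 7-4 = 3.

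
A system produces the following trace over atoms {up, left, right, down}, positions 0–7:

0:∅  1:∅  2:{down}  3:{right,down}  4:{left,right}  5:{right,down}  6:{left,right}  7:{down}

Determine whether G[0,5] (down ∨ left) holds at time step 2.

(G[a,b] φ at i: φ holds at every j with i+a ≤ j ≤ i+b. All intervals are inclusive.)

Check (down ∨ left) at every j in [2,7]:
  j=2: true
  j=3: true
  j=4: true
  j=5: true
  j=6: true
  j=7: true
All positions satisfy it → formula holds.

Yes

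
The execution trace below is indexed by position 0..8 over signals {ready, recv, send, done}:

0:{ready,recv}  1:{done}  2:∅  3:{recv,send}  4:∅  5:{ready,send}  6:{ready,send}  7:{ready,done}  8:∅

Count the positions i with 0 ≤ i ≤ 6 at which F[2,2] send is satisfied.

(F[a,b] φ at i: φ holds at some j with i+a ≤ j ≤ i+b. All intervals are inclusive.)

3

Evaluate at each i in [0,6]:
  i=0: ✗ (none in [2,2])
  i=1: ✓ (witness j=3)
  i=2: ✗ (none in [4,4])
  i=3: ✓ (witness j=5)
  i=4: ✓ (witness j=6)
  i=5: ✗ (none in [7,7])
  i=6: ✗ (none in [8,8])
Positions where it holds: {1, 3, 4} → 3.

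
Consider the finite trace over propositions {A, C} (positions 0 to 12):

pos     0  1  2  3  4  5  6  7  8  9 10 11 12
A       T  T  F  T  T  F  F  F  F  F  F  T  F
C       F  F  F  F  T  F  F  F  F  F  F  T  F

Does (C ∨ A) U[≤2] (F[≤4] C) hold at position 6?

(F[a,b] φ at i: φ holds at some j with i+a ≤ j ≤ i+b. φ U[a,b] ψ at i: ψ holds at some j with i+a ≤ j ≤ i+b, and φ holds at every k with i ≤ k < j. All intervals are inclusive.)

False

Need some j in [6,8] with F[≤4] C, and (C ∨ A) at every k in [6,j-1].
  j=6: F[≤4] C — fails (none in [6,10]).
  j=7: F[≤4] C holds, but (C ∨ A) fails at k=6 → not this j.
  j=8: F[≤4] C holds, but (C ∨ A) fails at k=6 → not this j.
No j in the window works → until fails.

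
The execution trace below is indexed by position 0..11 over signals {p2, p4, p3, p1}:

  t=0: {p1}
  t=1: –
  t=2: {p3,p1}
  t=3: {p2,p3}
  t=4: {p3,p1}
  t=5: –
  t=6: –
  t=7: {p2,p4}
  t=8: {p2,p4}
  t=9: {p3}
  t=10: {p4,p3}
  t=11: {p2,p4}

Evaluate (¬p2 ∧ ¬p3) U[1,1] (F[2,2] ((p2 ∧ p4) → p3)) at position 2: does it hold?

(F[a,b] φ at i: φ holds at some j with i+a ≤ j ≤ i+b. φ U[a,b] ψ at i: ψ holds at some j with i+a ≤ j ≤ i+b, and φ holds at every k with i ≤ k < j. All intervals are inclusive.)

No

Need some j in [3,3] with F[2,2] ((p2 ∧ p4) → p3), and (¬p2 ∧ ¬p3) at every k in [2,j-1].
  j=3: F[2,2] ((p2 ∧ p4) → p3) holds, but (¬p2 ∧ ¬p3) fails at k=2 → not this j.
No j in the window works → until fails.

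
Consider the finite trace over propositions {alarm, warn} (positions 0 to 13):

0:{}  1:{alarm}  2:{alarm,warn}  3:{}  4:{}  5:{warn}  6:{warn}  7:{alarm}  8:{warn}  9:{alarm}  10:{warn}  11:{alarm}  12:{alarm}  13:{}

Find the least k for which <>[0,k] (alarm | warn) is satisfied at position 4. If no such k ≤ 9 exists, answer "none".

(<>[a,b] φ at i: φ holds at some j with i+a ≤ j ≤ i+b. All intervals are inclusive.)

Scan j = 4,5,… for (alarm | warn):
  j=4: fails
  j=5: holds
First hit at j=5, so smallest k = 5-4 = 1.

1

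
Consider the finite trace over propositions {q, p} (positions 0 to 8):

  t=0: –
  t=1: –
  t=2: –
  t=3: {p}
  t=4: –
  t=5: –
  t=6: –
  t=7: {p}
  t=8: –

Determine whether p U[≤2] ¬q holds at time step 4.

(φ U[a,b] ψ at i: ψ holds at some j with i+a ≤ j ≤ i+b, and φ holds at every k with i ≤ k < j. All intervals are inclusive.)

Holds

Need some j in [4,6] with ¬q, and p at every k in [4,j-1].
  j=4: ¬q holds; no prefix to check → satisfied.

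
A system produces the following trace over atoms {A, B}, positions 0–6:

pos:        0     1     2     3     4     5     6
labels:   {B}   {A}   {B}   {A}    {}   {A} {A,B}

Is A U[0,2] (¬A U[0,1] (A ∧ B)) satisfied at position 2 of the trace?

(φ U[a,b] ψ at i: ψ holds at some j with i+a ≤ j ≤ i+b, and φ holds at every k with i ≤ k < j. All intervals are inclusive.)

Need some j in [2,4] with (¬A U[0,1] (A ∧ B)), and A at every k in [2,j-1].
  j=2: (¬A U[0,1] (A ∧ B)) — fails.
  j=3: (¬A U[0,1] (A ∧ B)) — fails.
  j=4: (¬A U[0,1] (A ∧ B)) — fails.
No j in the window works → until fails.

Does not hold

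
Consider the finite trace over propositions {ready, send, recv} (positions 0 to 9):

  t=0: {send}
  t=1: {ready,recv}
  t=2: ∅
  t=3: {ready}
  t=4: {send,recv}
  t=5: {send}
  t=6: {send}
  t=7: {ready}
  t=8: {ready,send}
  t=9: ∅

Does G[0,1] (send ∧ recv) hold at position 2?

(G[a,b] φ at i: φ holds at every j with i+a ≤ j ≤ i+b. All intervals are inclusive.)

Check (send ∧ recv) at every j in [2,3]:
  j=2: false
  j=3: false
Fails at j=2 → formula fails.

Does not hold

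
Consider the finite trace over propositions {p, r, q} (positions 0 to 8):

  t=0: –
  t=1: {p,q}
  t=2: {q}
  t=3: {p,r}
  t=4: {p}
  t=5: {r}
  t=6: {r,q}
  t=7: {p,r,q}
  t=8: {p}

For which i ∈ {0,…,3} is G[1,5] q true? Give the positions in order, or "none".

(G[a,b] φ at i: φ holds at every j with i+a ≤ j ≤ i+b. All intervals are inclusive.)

Evaluate at each i in [0,3]:
  i=0: ✗ (fails at j=3)
  i=1: ✗ (fails at j=3)
  i=2: ✗ (fails at j=3)
  i=3: ✗ (fails at j=4)

none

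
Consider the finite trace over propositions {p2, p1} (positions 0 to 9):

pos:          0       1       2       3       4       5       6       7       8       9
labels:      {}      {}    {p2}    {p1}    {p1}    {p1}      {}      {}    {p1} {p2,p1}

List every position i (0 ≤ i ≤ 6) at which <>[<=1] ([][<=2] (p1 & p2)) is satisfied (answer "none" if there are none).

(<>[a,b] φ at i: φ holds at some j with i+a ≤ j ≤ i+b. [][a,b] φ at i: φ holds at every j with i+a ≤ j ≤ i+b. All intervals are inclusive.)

Evaluate at each i in [0,6]:
  i=0: ✗ (none in [0,1])
  i=1: ✗ (none in [1,2])
  i=2: ✗ (none in [2,3])
  i=3: ✗ (none in [3,4])
  i=4: ✗ (none in [4,5])
  i=5: ✗ (none in [5,6])
  i=6: ✗ (none in [6,7])

none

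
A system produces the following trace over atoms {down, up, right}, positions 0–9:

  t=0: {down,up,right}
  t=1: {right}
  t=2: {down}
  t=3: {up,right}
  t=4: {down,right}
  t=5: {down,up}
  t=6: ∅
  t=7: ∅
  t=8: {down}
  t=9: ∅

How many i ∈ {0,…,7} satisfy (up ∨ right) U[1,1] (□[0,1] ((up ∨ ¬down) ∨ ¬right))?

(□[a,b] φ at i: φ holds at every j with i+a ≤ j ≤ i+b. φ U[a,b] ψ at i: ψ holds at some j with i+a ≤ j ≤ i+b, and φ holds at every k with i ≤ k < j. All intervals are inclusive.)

4

Evaluate at each i in [0,7]:
  i=0: ✓ (rhs at j=1; lhs holds on [0,0])
  i=1: ✓ (rhs at j=2; lhs holds on [1,1])
  i=2: ✗ (no rhs in [3,3])
  i=3: ✗ (no rhs in [4,4])
  i=4: ✓ (rhs at j=5; lhs holds on [4,4])
  i=5: ✓ (rhs at j=6; lhs holds on [5,5])
  i=6: ✗ (lhs fails at k=6 before rhs at j=7)
  i=7: ✗ (lhs fails at k=7 before rhs at j=8)
Positions where it holds: {0, 1, 4, 5} → 4.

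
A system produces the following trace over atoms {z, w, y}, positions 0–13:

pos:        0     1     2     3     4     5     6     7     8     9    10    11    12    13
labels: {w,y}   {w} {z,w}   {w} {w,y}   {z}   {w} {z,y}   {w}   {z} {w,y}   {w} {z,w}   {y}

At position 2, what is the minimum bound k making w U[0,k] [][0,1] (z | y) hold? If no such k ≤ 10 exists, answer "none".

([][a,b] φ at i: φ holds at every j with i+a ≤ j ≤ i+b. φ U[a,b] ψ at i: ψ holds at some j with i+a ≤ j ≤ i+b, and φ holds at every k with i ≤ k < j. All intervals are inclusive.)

2

Need earliest j ≥ 2 with [][0,1] (z | y), and w at every k in [2,j-1].
  j=2: rhs fails.
  j=3: rhs fails.
  j=4: rhs holds; lhs holds on [2,3]. k = 2.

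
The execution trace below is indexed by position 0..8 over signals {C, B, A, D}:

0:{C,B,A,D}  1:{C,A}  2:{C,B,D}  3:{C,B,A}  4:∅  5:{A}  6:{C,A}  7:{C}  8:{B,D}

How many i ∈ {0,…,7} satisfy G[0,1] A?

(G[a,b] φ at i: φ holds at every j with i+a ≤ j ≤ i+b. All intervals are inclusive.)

Evaluate at each i in [0,7]:
  i=0: ✓ (all of [0,1])
  i=1: ✗ (fails at j=2)
  i=2: ✗ (fails at j=2)
  i=3: ✗ (fails at j=4)
  i=4: ✗ (fails at j=4)
  i=5: ✓ (all of [5,6])
  i=6: ✗ (fails at j=7)
  i=7: ✗ (fails at j=7)
Positions where it holds: {0, 5} → 2.

2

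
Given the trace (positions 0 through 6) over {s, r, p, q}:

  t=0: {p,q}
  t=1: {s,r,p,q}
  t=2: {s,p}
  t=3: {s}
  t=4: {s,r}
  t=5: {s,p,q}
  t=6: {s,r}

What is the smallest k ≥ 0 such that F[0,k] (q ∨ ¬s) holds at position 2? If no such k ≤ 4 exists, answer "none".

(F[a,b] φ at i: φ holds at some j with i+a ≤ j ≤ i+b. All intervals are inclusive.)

Scan j = 2,3,… for (q ∨ ¬s):
  j=2: fails
  j=3: fails
  j=4: fails
  j=5: holds
First hit at j=5, so smallest k = 5-2 = 3.

3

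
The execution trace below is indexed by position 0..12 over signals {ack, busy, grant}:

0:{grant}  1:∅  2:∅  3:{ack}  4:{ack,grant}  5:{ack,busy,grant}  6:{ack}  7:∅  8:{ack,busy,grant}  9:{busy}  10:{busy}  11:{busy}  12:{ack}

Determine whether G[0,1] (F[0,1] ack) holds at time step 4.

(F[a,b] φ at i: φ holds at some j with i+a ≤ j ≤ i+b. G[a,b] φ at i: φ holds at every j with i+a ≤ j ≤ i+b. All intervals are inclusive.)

Check F[0,1] ack at every j in [4,5]:
  j=4: holds (witness at 4)
  j=5: holds (witness at 5)
All positions satisfy it → formula holds.

Yes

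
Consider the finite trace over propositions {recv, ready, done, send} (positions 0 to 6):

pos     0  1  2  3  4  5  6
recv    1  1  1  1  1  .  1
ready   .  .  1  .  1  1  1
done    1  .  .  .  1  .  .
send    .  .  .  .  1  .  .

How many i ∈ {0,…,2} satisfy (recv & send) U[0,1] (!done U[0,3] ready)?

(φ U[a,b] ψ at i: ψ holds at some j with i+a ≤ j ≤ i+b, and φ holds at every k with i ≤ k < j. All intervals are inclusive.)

Evaluate at each i in [0,2]:
  i=0: ✗ (lhs fails at k=0 before rhs at j=1)
  i=1: ✓ (rhs at j=1)
  i=2: ✓ (rhs at j=2)
Positions where it holds: {1, 2} → 2.

2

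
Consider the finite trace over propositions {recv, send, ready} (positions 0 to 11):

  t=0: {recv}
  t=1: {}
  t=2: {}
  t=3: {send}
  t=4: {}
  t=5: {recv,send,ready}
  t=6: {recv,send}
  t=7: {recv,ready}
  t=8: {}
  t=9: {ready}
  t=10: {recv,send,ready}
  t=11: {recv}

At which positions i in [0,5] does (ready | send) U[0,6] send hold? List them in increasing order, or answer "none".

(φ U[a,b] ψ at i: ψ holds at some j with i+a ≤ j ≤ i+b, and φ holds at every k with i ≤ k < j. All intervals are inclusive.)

Evaluate at each i in [0,5]:
  i=0: ✗ (lhs fails at k=0 before rhs at j=3)
  i=1: ✗ (lhs fails at k=1 before rhs at j=3)
  i=2: ✗ (lhs fails at k=2 before rhs at j=3)
  i=3: ✓ (rhs at j=3)
  i=4: ✗ (lhs fails at k=4 before rhs at j=5)
  i=5: ✓ (rhs at j=5)

3, 5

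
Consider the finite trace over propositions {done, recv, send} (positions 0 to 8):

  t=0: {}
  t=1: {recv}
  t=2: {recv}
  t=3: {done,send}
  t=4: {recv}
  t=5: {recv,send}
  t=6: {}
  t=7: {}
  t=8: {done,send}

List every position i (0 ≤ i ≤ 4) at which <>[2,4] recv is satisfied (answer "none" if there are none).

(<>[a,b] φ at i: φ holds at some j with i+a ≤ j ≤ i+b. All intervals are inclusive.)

0, 1, 2, 3

Evaluate at each i in [0,4]:
  i=0: ✓ (witness j=2)
  i=1: ✓ (witness j=4)
  i=2: ✓ (witness j=4)
  i=3: ✓ (witness j=5)
  i=4: ✗ (none in [6,8])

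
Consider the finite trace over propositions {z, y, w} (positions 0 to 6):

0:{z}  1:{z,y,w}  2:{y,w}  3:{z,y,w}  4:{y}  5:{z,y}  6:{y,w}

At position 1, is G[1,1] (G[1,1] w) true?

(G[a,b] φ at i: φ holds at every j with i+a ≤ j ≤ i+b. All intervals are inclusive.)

Holds

Check G[1,1] w at every j in [2,2]:
  j=2: holds on [3,3]
All positions satisfy it → formula holds.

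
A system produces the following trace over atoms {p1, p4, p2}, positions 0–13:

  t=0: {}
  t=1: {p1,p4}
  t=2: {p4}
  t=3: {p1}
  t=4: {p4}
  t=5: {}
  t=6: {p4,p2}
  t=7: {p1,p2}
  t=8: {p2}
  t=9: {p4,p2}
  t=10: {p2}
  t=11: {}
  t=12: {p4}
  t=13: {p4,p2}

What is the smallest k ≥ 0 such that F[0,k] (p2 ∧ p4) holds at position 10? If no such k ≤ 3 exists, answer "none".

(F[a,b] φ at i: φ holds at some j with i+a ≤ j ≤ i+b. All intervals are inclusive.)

Scan j = 10,11,… for (p2 ∧ p4):
  j=10: fails
  j=11: fails
  j=12: fails
  j=13: holds
First hit at j=13, so smallest k = 13-10 = 3.

3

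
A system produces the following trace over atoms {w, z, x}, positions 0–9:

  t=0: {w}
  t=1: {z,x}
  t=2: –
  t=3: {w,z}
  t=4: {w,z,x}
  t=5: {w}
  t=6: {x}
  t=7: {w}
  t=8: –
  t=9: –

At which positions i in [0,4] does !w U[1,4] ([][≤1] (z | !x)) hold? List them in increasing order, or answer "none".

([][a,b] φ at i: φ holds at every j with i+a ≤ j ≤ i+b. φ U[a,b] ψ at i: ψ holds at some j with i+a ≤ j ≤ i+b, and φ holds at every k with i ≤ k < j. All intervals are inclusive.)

Evaluate at each i in [0,4]:
  i=0: ✗ (lhs fails at k=0 before rhs at j=1)
  i=1: ✓ (rhs at j=2; lhs holds on [1,1])
  i=2: ✓ (rhs at j=3; lhs holds on [2,2])
  i=3: ✗ (lhs fails at k=3 before rhs at j=4)
  i=4: ✗ (lhs fails at k=4 before rhs at j=7)

1, 2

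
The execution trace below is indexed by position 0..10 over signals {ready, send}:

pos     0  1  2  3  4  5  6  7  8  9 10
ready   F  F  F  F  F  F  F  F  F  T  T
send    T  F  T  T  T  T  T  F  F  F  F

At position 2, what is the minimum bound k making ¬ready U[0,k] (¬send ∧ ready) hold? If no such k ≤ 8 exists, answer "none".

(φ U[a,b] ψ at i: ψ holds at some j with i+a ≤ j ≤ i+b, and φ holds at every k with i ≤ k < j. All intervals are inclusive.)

Need earliest j ≥ 2 with (¬send ∧ ready), and ¬ready at every k in [2,j-1].
  j=2: rhs fails.
  j=3: rhs fails.
  j=4: rhs fails.
  j=5: rhs fails.
  j=6: rhs fails.
  j=7: rhs fails.
  j=8: rhs fails.
  j=9: rhs holds; lhs holds on [2,8]. k = 7.

7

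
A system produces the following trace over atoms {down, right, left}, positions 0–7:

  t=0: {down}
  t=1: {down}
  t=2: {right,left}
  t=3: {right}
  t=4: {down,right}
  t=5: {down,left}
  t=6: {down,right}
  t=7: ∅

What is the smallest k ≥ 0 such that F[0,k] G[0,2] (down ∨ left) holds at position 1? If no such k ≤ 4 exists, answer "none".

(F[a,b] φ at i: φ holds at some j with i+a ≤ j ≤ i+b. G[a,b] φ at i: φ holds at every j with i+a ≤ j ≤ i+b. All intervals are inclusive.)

3

Scan j = 1,2,… for G[0,2] (down ∨ left):
  j=1: fails
  j=2: fails
  j=3: fails
  j=4: holds
First hit at j=4, so smallest k = 4-1 = 3.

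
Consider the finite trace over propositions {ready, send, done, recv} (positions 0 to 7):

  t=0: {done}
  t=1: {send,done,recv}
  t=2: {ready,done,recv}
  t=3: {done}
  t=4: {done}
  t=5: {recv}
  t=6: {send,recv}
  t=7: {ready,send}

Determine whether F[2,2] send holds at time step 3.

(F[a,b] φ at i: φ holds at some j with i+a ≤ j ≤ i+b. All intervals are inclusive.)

Check send at each j in [5,5]:
  j=5: false
No position in the window satisfies it → formula fails.

No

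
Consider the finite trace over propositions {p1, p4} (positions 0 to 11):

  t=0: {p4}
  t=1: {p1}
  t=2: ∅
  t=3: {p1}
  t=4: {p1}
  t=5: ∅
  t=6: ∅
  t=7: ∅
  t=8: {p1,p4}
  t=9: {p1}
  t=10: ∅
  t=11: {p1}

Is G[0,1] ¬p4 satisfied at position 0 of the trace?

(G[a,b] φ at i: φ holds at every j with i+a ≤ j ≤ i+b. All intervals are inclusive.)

No

Check ¬p4 at every j in [0,1]:
  j=0: false
  j=1: true
Fails at j=0 → formula fails.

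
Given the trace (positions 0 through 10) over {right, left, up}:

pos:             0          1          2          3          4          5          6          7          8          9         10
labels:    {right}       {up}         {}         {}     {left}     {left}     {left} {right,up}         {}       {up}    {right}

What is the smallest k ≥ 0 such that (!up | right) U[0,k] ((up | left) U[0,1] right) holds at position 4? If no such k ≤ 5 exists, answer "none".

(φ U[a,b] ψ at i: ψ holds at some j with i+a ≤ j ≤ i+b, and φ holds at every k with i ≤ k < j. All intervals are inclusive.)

2

Need earliest j ≥ 4 with ((up | left) U[0,1] right), and (!up | right) at every k in [4,j-1].
  j=4: rhs fails.
  j=5: rhs fails.
  j=6: rhs holds; lhs holds on [4,5]. k = 2.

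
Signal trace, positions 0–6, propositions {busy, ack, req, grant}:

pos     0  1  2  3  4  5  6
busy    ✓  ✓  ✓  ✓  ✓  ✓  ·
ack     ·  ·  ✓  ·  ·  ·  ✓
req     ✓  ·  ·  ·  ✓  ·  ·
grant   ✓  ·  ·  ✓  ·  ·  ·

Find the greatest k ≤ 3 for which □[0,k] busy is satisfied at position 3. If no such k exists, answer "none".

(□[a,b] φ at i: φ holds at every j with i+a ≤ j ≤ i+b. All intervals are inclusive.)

busy must hold from j=3 onward; find where it first fails.
  j=3: holds
  j=4: holds
  j=5: holds
  j=6: fails
Holds on [3,5], so largest k = 2.

2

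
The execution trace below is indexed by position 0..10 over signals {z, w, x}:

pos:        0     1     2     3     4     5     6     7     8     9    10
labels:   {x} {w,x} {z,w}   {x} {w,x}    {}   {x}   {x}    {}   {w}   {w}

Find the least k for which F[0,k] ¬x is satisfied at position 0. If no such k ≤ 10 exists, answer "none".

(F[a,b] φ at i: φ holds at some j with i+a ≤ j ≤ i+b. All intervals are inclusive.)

Scan j = 0,1,… for ¬x:
  j=0: fails
  j=1: fails
  j=2: holds
First hit at j=2, so smallest k = 2-0 = 2.

2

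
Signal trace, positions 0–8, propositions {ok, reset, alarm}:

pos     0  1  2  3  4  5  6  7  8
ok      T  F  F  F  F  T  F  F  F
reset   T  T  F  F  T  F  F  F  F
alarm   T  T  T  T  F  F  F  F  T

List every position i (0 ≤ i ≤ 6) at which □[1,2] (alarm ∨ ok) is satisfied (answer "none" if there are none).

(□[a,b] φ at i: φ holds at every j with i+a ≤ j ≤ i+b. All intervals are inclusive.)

0, 1

Evaluate at each i in [0,6]:
  i=0: ✓ (all of [1,2])
  i=1: ✓ (all of [2,3])
  i=2: ✗ (fails at j=4)
  i=3: ✗ (fails at j=4)
  i=4: ✗ (fails at j=6)
  i=5: ✗ (fails at j=6)
  i=6: ✗ (fails at j=7)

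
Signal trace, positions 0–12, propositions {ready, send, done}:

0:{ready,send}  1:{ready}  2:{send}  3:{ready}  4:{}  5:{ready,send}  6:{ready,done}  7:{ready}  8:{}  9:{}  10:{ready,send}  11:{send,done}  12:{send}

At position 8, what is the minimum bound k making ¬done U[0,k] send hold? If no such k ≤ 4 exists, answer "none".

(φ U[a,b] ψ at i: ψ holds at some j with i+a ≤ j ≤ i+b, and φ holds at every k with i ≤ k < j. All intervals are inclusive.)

2

Need earliest j ≥ 8 with send, and ¬done at every k in [8,j-1].
  j=8: rhs fails.
  j=9: rhs fails.
  j=10: rhs holds; lhs holds on [8,9]. k = 2.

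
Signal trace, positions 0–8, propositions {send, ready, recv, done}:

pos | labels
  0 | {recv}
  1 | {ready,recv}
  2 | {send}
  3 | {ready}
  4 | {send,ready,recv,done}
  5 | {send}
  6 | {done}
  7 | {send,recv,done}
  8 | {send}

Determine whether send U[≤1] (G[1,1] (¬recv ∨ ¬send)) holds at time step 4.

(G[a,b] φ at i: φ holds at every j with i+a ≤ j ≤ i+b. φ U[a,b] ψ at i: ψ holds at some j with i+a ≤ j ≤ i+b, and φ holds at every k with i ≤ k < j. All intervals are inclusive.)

Yes

Need some j in [4,5] with G[1,1] (¬recv ∨ ¬send), and send at every k in [4,j-1].
  j=4: G[1,1] (¬recv ∨ ¬send) holds; no prefix to check → satisfied.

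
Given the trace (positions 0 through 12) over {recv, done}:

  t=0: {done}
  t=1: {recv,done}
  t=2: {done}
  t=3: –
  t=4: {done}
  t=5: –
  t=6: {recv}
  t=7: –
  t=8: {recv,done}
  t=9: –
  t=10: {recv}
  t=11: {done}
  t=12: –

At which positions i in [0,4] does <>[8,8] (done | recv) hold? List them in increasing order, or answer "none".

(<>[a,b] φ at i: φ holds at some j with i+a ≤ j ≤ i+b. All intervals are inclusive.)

Evaluate at each i in [0,4]:
  i=0: ✓ (witness j=8)
  i=1: ✗ (none in [9,9])
  i=2: ✓ (witness j=10)
  i=3: ✓ (witness j=11)
  i=4: ✗ (none in [12,12])

0, 2, 3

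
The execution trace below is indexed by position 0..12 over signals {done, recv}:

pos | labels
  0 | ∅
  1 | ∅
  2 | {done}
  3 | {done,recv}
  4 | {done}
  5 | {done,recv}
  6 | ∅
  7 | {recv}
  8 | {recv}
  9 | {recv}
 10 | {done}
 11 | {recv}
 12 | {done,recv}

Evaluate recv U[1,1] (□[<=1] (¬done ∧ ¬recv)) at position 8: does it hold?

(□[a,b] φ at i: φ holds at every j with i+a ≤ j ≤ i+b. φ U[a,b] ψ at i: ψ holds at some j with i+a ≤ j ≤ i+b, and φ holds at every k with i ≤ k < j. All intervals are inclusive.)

False

Need some j in [9,9] with □[<=1] (¬done ∧ ¬recv), and recv at every k in [8,j-1].
  j=9: □[<=1] (¬done ∧ ¬recv) — fails at 9.
No j in the window works → until fails.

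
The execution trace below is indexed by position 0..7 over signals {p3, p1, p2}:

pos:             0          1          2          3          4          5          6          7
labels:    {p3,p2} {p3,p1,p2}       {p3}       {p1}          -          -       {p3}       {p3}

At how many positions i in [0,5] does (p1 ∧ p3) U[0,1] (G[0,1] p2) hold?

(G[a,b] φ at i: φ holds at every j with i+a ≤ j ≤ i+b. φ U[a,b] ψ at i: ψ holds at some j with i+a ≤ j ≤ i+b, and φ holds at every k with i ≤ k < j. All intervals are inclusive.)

Evaluate at each i in [0,5]:
  i=0: ✓ (rhs at j=0)
  i=1: ✗ (no rhs in [1,2])
  i=2: ✗ (no rhs in [2,3])
  i=3: ✗ (no rhs in [3,4])
  i=4: ✗ (no rhs in [4,5])
  i=5: ✗ (no rhs in [5,6])
Positions where it holds: {0} → 1.

1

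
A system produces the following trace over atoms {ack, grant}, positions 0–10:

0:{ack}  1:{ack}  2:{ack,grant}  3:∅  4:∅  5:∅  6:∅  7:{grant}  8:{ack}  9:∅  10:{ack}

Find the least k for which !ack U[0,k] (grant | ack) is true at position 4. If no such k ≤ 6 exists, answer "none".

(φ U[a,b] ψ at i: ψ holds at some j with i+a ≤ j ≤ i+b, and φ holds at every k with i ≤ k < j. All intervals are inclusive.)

Need earliest j ≥ 4 with (grant | ack), and !ack at every k in [4,j-1].
  j=4: rhs fails.
  j=5: rhs fails.
  j=6: rhs fails.
  j=7: rhs holds; lhs holds on [4,6]. k = 3.

3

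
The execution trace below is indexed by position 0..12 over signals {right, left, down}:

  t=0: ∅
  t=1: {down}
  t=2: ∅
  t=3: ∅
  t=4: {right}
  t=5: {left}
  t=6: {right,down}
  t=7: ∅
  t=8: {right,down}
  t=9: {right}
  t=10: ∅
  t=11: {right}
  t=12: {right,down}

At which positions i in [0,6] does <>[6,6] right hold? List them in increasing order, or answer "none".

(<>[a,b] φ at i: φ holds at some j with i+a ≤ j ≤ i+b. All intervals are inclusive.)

0, 2, 3, 5, 6

Evaluate at each i in [0,6]:
  i=0: ✓ (witness j=6)
  i=1: ✗ (none in [7,7])
  i=2: ✓ (witness j=8)
  i=3: ✓ (witness j=9)
  i=4: ✗ (none in [10,10])
  i=5: ✓ (witness j=11)
  i=6: ✓ (witness j=12)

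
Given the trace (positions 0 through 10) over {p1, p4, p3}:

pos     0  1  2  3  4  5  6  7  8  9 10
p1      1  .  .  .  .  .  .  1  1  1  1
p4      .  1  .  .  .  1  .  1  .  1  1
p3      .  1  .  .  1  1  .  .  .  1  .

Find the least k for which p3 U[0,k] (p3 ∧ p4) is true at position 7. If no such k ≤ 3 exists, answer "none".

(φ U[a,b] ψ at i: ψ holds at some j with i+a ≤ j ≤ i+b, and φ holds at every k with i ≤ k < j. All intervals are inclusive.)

none

Need earliest j ≥ 7 with (p3 ∧ p4), and p3 at every k in [7,j-1].
  j=7: rhs fails.
  j=8: rhs fails.
  j=9: rhs holds but lhs fails at k=7.
  j=10: rhs fails.
No witness within the range → none.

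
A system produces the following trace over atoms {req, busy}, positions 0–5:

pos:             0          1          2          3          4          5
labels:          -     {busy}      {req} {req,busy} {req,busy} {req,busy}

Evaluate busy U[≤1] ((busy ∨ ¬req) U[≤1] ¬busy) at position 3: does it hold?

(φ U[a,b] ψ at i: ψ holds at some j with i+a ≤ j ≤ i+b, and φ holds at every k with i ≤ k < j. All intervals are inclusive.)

Need some j in [3,4] with ((busy ∨ ¬req) U[≤1] ¬busy), and busy at every k in [3,j-1].
  j=3: ((busy ∨ ¬req) U[≤1] ¬busy) — fails.
  j=4: ((busy ∨ ¬req) U[≤1] ¬busy) — fails.
No j in the window works → until fails.

Does not hold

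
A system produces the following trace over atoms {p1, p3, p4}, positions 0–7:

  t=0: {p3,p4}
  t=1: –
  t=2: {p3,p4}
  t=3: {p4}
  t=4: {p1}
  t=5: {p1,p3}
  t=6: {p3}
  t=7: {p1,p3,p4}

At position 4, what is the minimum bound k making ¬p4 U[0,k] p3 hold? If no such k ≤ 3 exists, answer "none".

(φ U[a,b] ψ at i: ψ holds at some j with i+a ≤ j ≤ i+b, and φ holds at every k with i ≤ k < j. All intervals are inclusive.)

1

Need earliest j ≥ 4 with p3, and ¬p4 at every k in [4,j-1].
  j=4: rhs fails.
  j=5: rhs holds; lhs holds on [4,4]. k = 1.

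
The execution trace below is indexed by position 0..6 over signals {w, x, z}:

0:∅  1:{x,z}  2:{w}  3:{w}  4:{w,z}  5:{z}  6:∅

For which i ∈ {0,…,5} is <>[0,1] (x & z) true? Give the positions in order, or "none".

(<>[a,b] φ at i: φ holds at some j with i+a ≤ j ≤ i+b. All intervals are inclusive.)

Evaluate at each i in [0,5]:
  i=0: ✓ (witness j=1)
  i=1: ✓ (witness j=1)
  i=2: ✗ (none in [2,3])
  i=3: ✗ (none in [3,4])
  i=4: ✗ (none in [4,5])
  i=5: ✗ (none in [5,6])

0, 1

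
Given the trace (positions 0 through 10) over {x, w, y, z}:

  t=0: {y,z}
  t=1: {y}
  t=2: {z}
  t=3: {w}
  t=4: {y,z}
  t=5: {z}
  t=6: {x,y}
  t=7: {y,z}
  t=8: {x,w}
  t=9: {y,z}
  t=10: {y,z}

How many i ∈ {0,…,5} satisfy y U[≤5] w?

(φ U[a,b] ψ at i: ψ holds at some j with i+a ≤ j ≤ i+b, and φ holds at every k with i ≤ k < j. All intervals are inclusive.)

1

Evaluate at each i in [0,5]:
  i=0: ✗ (lhs fails at k=2 before rhs at j=3)
  i=1: ✗ (lhs fails at k=2 before rhs at j=3)
  i=2: ✗ (lhs fails at k=2 before rhs at j=3)
  i=3: ✓ (rhs at j=3)
  i=4: ✗ (lhs fails at k=5 before rhs at j=8)
  i=5: ✗ (lhs fails at k=5 before rhs at j=8)
Positions where it holds: {3} → 1.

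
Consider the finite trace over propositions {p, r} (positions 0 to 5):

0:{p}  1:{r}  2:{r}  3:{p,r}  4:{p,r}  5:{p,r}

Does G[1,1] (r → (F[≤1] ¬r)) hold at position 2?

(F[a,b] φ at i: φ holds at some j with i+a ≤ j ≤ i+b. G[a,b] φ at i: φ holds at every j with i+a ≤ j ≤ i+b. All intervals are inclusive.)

No

Check (r → (F[≤1] ¬r)) at every j in [3,3]:
  j=3: antecedent true; consequent fails (none in [3,4]) → ✗
Fails at j=3 → formula fails.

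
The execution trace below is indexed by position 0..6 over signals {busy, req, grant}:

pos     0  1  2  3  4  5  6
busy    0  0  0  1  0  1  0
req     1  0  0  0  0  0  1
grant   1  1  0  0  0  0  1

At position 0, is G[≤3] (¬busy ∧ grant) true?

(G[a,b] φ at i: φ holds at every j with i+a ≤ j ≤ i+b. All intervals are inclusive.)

False

Check (¬busy ∧ grant) at every j in [0,3]:
  j=0: true
  j=1: true
  j=2: false
  j=3: false
Fails at j=2 → formula fails.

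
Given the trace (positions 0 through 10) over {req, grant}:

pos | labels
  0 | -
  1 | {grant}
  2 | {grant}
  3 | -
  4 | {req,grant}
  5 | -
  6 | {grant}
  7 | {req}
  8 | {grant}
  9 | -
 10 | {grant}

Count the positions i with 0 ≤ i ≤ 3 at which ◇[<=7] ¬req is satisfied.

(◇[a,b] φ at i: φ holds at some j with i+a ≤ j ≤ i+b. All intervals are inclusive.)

4

Evaluate at each i in [0,3]:
  i=0: ✓ (witness j=0)
  i=1: ✓ (witness j=1)
  i=2: ✓ (witness j=2)
  i=3: ✓ (witness j=3)
Positions where it holds: {0, 1, 2, 3} → 4.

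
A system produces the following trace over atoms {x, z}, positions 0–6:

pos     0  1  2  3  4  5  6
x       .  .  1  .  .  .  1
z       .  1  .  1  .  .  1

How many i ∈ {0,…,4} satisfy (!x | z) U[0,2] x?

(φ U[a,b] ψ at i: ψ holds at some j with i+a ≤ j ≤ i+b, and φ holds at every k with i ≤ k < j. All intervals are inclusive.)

4

Evaluate at each i in [0,4]:
  i=0: ✓ (rhs at j=2; lhs holds on [0,1])
  i=1: ✓ (rhs at j=2; lhs holds on [1,1])
  i=2: ✓ (rhs at j=2)
  i=3: ✗ (no rhs in [3,5])
  i=4: ✓ (rhs at j=6; lhs holds on [4,5])
Positions where it holds: {0, 1, 2, 4} → 4.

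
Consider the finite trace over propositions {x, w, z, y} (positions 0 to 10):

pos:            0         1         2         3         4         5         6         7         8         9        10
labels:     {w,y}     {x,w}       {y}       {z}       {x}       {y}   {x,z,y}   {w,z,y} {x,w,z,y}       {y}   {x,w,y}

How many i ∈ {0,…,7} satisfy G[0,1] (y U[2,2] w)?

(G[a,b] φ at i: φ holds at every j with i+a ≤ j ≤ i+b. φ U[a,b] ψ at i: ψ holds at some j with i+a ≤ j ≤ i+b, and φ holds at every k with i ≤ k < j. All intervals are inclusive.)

1

Evaluate at each i in [0,7]:
  i=0: ✗ (fails at j=0)
  i=1: ✗ (fails at j=1)
  i=2: ✗ (fails at j=2)
  i=3: ✗ (fails at j=3)
  i=4: ✗ (fails at j=4)
  i=5: ✓ (all of [5,6])
  i=6: ✗ (fails at j=7)
  i=7: ✗ (fails at j=7)
Positions where it holds: {5} → 1.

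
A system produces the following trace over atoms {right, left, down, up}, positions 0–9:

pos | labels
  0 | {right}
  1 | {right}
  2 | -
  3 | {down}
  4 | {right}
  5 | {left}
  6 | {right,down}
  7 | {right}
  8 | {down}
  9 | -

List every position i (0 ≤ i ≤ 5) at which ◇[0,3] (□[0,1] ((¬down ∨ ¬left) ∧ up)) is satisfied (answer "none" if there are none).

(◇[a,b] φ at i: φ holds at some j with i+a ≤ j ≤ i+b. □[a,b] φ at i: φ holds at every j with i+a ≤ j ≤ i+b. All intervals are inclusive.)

none

Evaluate at each i in [0,5]:
  i=0: ✗ (none in [0,3])
  i=1: ✗ (none in [1,4])
  i=2: ✗ (none in [2,5])
  i=3: ✗ (none in [3,6])
  i=4: ✗ (none in [4,7])
  i=5: ✗ (none in [5,8])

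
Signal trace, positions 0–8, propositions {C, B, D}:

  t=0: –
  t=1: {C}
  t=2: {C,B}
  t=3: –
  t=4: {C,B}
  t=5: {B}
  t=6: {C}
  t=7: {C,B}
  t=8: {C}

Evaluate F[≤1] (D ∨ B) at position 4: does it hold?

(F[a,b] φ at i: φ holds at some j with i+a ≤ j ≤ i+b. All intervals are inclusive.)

True

Check (D ∨ B) at each j in [4,5]:
  j=4: true
  j=5: true
Found at j=4 → formula holds.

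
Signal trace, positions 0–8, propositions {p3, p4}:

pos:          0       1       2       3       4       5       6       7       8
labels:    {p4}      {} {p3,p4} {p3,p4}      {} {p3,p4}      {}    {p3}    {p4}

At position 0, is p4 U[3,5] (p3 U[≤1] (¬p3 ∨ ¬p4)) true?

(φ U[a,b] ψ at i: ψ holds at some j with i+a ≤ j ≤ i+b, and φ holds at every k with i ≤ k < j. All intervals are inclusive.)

Need some j in [3,5] with (p3 U[≤1] (¬p3 ∨ ¬p4)), and p4 at every k in [0,j-1].
  j=3: (p3 U[≤1] (¬p3 ∨ ¬p4)) holds, but p4 fails at k=1 → not this j.
  j=4: (p3 U[≤1] (¬p3 ∨ ¬p4)) holds, but p4 fails at k=1 → not this j.
  j=5: (p3 U[≤1] (¬p3 ∨ ¬p4)) holds, but p4 fails at k=1 → not this j.
No j in the window works → until fails.

No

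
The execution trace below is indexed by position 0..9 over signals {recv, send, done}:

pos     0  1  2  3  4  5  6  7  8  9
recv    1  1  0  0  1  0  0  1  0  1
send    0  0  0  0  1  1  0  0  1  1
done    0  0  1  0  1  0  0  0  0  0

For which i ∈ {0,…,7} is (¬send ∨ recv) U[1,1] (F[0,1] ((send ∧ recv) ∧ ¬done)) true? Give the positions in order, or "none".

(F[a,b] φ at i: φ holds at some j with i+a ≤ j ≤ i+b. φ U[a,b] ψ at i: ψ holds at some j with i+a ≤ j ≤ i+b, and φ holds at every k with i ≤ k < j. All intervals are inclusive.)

7

Evaluate at each i in [0,7]:
  i=0: ✗ (no rhs in [1,1])
  i=1: ✗ (no rhs in [2,2])
  i=2: ✗ (no rhs in [3,3])
  i=3: ✗ (no rhs in [4,4])
  i=4: ✗ (no rhs in [5,5])
  i=5: ✗ (no rhs in [6,6])
  i=6: ✗ (no rhs in [7,7])
  i=7: ✓ (rhs at j=8; lhs holds on [7,7])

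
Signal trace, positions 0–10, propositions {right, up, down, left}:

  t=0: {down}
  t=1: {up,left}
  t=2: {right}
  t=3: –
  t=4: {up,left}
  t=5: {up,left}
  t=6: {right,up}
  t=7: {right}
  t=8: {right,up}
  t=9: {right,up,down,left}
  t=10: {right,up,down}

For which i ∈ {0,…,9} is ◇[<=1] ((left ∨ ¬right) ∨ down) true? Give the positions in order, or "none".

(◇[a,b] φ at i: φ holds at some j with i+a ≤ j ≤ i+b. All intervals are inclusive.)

0, 1, 2, 3, 4, 5, 8, 9

Evaluate at each i in [0,9]:
  i=0: ✓ (witness j=0)
  i=1: ✓ (witness j=1)
  i=2: ✓ (witness j=3)
  i=3: ✓ (witness j=3)
  i=4: ✓ (witness j=4)
  i=5: ✓ (witness j=5)
  i=6: ✗ (none in [6,7])
  i=7: ✗ (none in [7,8])
  i=8: ✓ (witness j=9)
  i=9: ✓ (witness j=9)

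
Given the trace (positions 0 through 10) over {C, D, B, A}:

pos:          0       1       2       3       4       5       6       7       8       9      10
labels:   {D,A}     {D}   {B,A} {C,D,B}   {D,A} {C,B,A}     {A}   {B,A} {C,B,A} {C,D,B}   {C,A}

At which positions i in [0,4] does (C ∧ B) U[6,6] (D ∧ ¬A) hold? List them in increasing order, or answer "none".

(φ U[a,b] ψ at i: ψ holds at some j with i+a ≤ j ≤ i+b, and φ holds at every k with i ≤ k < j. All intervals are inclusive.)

none

Evaluate at each i in [0,4]:
  i=0: ✗ (no rhs in [6,6])
  i=1: ✗ (no rhs in [7,7])
  i=2: ✗ (no rhs in [8,8])
  i=3: ✗ (lhs fails at k=4 before rhs at j=9)
  i=4: ✗ (no rhs in [10,10])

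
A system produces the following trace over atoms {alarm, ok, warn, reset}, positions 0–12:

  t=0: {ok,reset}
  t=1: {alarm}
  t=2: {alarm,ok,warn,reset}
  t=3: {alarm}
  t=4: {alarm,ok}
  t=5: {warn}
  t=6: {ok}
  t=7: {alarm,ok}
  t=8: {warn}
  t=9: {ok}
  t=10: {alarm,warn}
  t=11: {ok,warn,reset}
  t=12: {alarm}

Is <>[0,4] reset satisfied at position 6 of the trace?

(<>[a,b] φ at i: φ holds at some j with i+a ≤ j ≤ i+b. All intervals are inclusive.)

Check reset at each j in [6,10]:
  j=6: false
  j=7: false
  j=8: false
  j=9: false
  j=10: false
No position in the window satisfies it → formula fails.

No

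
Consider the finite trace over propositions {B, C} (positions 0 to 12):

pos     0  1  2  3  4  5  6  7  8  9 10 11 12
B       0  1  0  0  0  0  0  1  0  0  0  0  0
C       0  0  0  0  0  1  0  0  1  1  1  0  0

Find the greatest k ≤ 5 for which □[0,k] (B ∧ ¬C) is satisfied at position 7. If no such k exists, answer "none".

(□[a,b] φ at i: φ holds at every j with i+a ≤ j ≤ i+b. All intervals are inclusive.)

0

(B ∧ ¬C) must hold from j=7 onward; find where it first fails.
  j=7: holds
  j=8: fails
Holds on [7,7], so largest k = 0.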